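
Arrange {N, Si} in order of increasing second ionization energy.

After 1 electron has been removed, what remains? N⁺ still has 4 valence electrons; Si⁺ still has 3 valence electrons.
All are still removing valence electrons, so compare the +1 ions as you would atoms: IE_2 generally rises across a period (higher Z_eff) and falls down a group (larger shell), subject to the usual subshell exceptions.
Valence configurations: N⁺ [He]2s²2p², Si⁺ [Ne]3s²3p¹.
Tabulated IE_2 (kJ/mol): N 2856, Si 1577.
So the second ionization energies run Si < N.

Si, N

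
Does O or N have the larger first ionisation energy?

N is in period 2, group 15; O is in period 2, group 16.
Across a period the outer electron is held more tightly (higher IE₁); down a group it sits in a higher shell, more shielded, and comes off more easily.
All lie in period 2; the across-period trend (first ionization energy increases left to right) applies, with the exception below.
Note the exception: N has a higher first ionization energy than O, contrary to the simple trend — pairing an electron in O's 2p⁴ costs repulsion energy, so O ionizes more easily than half-filled N (2p³).
Tabulated first ionization energy (kJ/mol): N 1402, O 1314.
So N has the larger first ionisation energy (N > O).

N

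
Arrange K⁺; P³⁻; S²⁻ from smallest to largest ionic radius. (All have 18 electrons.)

K⁺, S²⁻, P³⁻

All of these have 18 electrons, so size is governed by nuclear charge alone: the more protons, the stronger the pull on the same electron cloud, and the smaller the ion.
Nuclear charges: K⁺ (Z=19), S²⁻ (Z=16), P³⁻ (Z=15).
Smallest to largest: K⁺ < S²⁻ < P³⁻.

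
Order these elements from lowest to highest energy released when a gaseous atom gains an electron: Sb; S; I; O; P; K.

O is in period 2, group 16; P is in period 3, group 15; S is in period 3, group 16; K is in period 4, group 1; Sb is in period 5, group 15; I is in period 5, group 17.
EA tends to increase across a period and decrease down a group, though the pattern is less regular than for IE or radius.
These span different periods and groups, so the two trends combine.
P > K: both effects reinforce here, so P is clearly the higher of the two.
Sb > P: this pair runs against the simple trend — see the exception note.
O > Sb: relative to Sb, both the across-period and down-group shifts push O's electron affinity up.
S > O: this pair runs against the simple trend — see the exception note.
I > S: period and group pull opposite ways; the across-period shift dominates (295 vs 200 kJ/mol).
Note the exception: Sb has a higher electron affinity than P, contrary to the simple trend — both are half-filled np³, but the pairing/repulsion penalty for the added electron shrinks as the p orbitals become larger and more diffuse down the group, and for Sb that outweighs the weaker nuclear attraction.
Note the exception: S has a higher electron affinity than O, contrary to the simple trend — the compact 2p subshell of O repels the added electron more than S's larger 3p does.
Tabulated electron affinity (kJ/mol): O 141, P 72, S 200, K 48, Sb 103, I 295.
So from lowest to highest: K < P < Sb < O < S < I.

K < P < Sb < O < S < I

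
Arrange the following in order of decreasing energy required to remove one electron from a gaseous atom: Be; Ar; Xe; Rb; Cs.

Ar > Xe > Be > Rb > Cs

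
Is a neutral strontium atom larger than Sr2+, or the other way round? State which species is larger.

Sr

Forming Sr2+ removes 2 electrons from Sr. Fewer electrons for the same nuclear charge means less shielding and a higher Z_eff on the remaining electrons, and for main-group metals the entire outer shell is lost.
A cation is smaller than its parent atom: Sr2+ < Sr.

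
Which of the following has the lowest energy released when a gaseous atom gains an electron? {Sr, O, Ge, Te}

O is in period 2, group 16; Ge is in period 4, group 14; Sr is in period 5, group 2; Te is in period 5, group 16.
Adding an electron releases more energy for atoms nearer the top right (short of the noble gases).
These span different periods and groups, so the two trends combine.
Ge > Sr: both effects reinforce here, so Ge is clearly the higher of the two.
O > Ge: both effects reinforce here, so O is clearly the higher of the two.
Te > O: this pair runs against the simple trend — see the exception note.
Note the exception: Te has a higher electron affinity than O, contrary to the simple trend — O's compact 2p subshell gives strong electron–electron repulsion on the added electron.
Approximate values (kJ/mol): O 141, Ge 119, Sr 5, Te 190.
The lowest energy released when a gaseous atom gains an electron among these belongs to Sr.

Sr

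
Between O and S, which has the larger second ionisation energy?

O

The second ionization energy removes an electron from the +1 ion. For each element: O⁺ still has 5 valence electrons; S⁺ still has 5 valence electrons.
All are still removing valence electrons, so compare the +1 ions as you would atoms: IE_2 generally rises across a period (higher Z_eff) and falls down a group (larger shell), subject to the usual subshell exceptions.
Valence configurations: O⁺ [He]2s²2p³, S⁺ [Ne]3s²3p³.
The numbers (kJ/mol): O 3388, S 2252.
So the second ionization energies run S < O.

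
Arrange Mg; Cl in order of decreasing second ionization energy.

IE_2 is the cost of taking one more electron from the +1 cation: Mg⁺ still has 1 valence electron; Cl⁺ still has 6 valence electrons.
All are still removing valence electrons, so compare the +1 ions as you would atoms: IE_2 generally rises across a period (higher Z_eff) and falls down a group (larger shell), subject to the usual subshell exceptions.
Valence configurations: Mg⁺ [Ne]3s¹, Cl⁺ [Ne]3s²3p⁴.
Tabulated IE_2 (kJ/mol): Mg 1451, Cl 2298.
Overall IE_2 order: Mg < Cl.

Cl, Mg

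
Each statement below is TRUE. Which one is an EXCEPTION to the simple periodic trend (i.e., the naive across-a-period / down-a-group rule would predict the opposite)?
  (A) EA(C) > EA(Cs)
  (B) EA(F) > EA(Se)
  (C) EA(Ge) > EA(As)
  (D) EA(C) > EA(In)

(C)

The general trend: electron affinity increases across a period and decreases down a group.
(A) C (period 2, group 14) vs Cs (period 6, group 1): the stated order agrees with the simple trend.
(B) F (period 2, group 17) vs Se (period 4, group 16): the stated order agrees with the simple trend.
(C) Ge (period 4, group 14) vs As (period 4, group 15): the stated order contradicts the simple trend.
(D) C (period 2, group 14) vs In (period 5, group 13): the stated order agrees with the simple trend.
The exception is (C): adding an electron to As's half-filled 4p³ is unfavourable, so Ge (4p²) has the more exothermic EA.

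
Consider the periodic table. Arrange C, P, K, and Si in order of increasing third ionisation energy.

P, Si, K, C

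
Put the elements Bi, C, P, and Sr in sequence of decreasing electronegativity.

C > P > Bi > Sr

Electronegativity increases across a period and decreases down a group, tracking effective nuclear charge and atomic size.
Here both period and group differ, so the two effects have to be weighed against each other.
Bi > Sr: the two effects oppose for this pair; the across-period effect wins (2.02 vs 0.95).
P > Bi: P sits above Bi in group 15, so the down-group effect alone puts P higher.
C > P: the two effects oppose for this pair; the down-group effect wins (2.55 vs 2.19).
Approximate values (Pauling): C 2.55, P 2.19, Sr 0.95, Bi 2.02.
So from highest to lowest: C > P > Bi > Sr.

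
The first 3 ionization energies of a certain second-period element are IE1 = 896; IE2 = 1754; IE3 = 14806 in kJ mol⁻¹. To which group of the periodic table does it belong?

Look for the largest jump between consecutive ionization energies: IE3/IE2 ≈ 8.4, far larger than any earlier ratio.
That jump marks the point where a core electron is being removed. So the atom has 2 valence electrons.
A main-group element with 2 valence electrons is in group 2.

Group 2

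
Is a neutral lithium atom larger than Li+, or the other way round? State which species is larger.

Forming Li+ removes 1 electron from Li. Fewer electrons for the same nuclear charge means less shielding and a higher Z_eff on the remaining electrons, and for main-group metals the entire outer shell is lost.
A cation is smaller than its parent atom: Li+ < Li.

Li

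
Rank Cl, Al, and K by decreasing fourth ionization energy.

Al > K > Cl

Consider each +3 ion: Cl³⁺ still has 4 valence electrons; Al³⁺ is the bare [Ne] core; K³⁺ is already 2 electrons into the core.
Pulling an electron out of a noble-gas core costs far more than removing a remaining valence electron, so K and Al sit at the high end of IE_4.
The numbers (kJ/mol): Cl 5159, Al 11577, K 5877.
Overall IE_4 order: Cl < K < Al.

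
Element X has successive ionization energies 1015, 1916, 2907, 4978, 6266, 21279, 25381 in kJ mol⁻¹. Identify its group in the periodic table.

Look for the largest jump between consecutive ionization energies: IE6/IE5 ≈ 3.4, far larger than any earlier ratio.
That jump marks the point where a core electron is being removed. So the atom has 5 valence electrons.
A main-group element with 5 valence electrons is in group 15.

Group 15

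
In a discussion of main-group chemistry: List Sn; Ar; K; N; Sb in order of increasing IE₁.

K, Sn, Sb, N, Ar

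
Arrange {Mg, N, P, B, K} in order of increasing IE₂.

Mg < P < B < N < K

The second ionization energy removes an electron from the +1 ion. For each element: Mg⁺ still has 1 valence electron; N⁺ still has 4 valence electrons; P⁺ still has 4 valence electrons; B⁺ still has 2 valence electrons; K⁺ is the bare [Ar] core.
Pulling an electron out of a noble-gas core costs far more than removing a remaining valence electron, so K sits at the high end of IE_2.
Valence configurations: Mg⁺ [Ne]3s¹, N⁺ [He]2s²2p², P⁺ [Ne]3s²3p², B⁺ [He]2s².
Tabulated IE_2 (kJ/mol): Mg 1451, N 2856, P 1907, B 2427, K 3052.
Overall IE_2 order: Mg < P < B < N < K.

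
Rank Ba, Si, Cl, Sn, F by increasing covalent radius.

F < Cl < Si < Sn < Ba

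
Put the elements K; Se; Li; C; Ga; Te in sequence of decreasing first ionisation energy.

Li is in period 2, group 1; C is in period 2, group 14; K is in period 4, group 1; Ga is in period 4, group 13; Se is in period 4, group 16; Te is in period 5, group 16.
Across a period the outer electron is held more tightly (higher IE₁); down a group it sits in a higher shell, more shielded, and comes off more easily.
Neither a single period nor a single group — weigh both effects.
Li > K: Li sits above K in group 1, so the down-group effect alone puts Li higher.
Ga > Li: the two effects oppose for this pair; the across-period effect wins (579 vs 520 kJ/mol).
Te > Ga: the two effects oppose for this pair; the across-period effect wins (869 vs 579 kJ/mol).
Se > Te: Se sits above Te in group 16, so the down-group effect alone puts Se higher.
C > Se: period and group pull opposite ways; the down-group shift dominates (1086 vs 941 kJ/mol).
Tabulated first ionization energy (kJ/mol): Li 520, C 1086, K 419, Ga 579, Se 941, Te 869.
So from highest to lowest: C > Se > Te > Ga > Li > K.

C > Se > Te > Ga > Li > K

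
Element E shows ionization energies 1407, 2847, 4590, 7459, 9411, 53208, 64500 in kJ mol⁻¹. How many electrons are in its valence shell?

5

Look for the largest jump between consecutive ionization energies: IE6/IE5 ≈ 5.7, far larger than any earlier ratio.
That jump marks the point where a core electron is being removed. So the atom has 5 valence electrons.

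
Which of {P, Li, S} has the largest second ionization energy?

After 1 electron has been removed, what remains? P⁺ still has 4 valence electrons; Li⁺ is the bare [He] core; S⁺ still has 5 valence electrons.
Breaking into a closed-shell core is much more expensive than removing a leftover valence electron — Li has the largest IE_2 here.
Valence configurations: P⁺ [Ne]3s²3p², S⁺ [Ne]3s²3p³.
Approximate IE_2 values (kJ/mol): P 1907, Li 7298, S 2252.
Putting it together, IE_2: P < S < Li.

Li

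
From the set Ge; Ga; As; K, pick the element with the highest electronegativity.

As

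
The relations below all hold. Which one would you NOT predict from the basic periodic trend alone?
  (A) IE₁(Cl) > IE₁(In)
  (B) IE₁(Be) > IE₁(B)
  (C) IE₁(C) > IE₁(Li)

(B)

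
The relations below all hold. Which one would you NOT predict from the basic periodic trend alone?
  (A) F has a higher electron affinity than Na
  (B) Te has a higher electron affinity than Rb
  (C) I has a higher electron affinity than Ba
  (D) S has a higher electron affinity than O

(D)

The general trend: electron affinity increases across a period and decreases down a group.
(A) F (period 2, group 17) vs Na (period 3, group 1): the stated order agrees with the simple trend.
(B) Te (period 5, group 16) vs Rb (period 5, group 1): the stated order agrees with the simple trend.
(C) I (period 5, group 17) vs Ba (period 6, group 2): the stated order agrees with the simple trend.
(D) S (period 3, group 16) vs O (period 2, group 16): the stated order contradicts the simple trend.
The exception is (D): the compact 2p subshell of O repels the added electron more than S's larger 3p does.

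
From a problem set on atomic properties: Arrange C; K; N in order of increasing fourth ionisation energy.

Consider each +3 ion: C³⁺ still has 1 valence electron; K³⁺ is already 2 electrons into the core; N³⁺ still has 2 valence electrons.
Usually core removal costs more than valence removal, but here the competition is close: a tightly held n=2 valence electron can cost more to remove than an n=3 core electron, so the actual values have to decide it.
Valence configurations: C³⁺ [He]2s¹, N³⁺ [He]2s².
The numbers (kJ/mol): C 6223, K 5877, N 7475.
Overall IE_4 order: K < C < N.

K, C, N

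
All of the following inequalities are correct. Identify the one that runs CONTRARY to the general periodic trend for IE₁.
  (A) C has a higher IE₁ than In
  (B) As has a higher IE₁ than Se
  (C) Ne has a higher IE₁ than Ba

The general trend: IE₁ increases across a period and decreases down a group.
(A) C (period 2, group 14) vs In (period 5, group 13): the stated order agrees with the simple trend.
(B) As (period 4, group 15) vs Se (period 4, group 16): the stated order contradicts the simple trend.
(C) Ne (period 2, group 18) vs Ba (period 6, group 2): the stated order agrees with the simple trend.
The exception is (B): Se (4p⁴) ionizes more easily than half-filled As (4p³).

(B)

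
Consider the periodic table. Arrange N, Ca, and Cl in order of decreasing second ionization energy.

After 1 electron has been removed, what remains? N⁺ still has 4 valence electrons; Ca⁺ still has 1 valence electron; Cl⁺ still has 6 valence electrons.
All are still removing valence electrons, so compare the +1 ions as you would atoms: IE_2 generally rises across a period (higher Z_eff) and falls down a group (larger shell), subject to the usual subshell exceptions.
Valence configurations: N⁺ [He]2s²2p², Ca⁺ [Ar]4s¹, Cl⁺ [Ne]3s²3p⁴.
The numbers (kJ/mol): N 2856, Ca 1145, Cl 2298.
Hence IE_2: Ca < Cl < N.

N > Cl > Ca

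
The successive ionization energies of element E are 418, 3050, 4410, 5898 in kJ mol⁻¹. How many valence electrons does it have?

Look for the largest jump between consecutive ionization energies: IE2/IE1 ≈ 7.3, far larger than any earlier ratio.
That jump marks the point where a core electron is being removed. So the atom has 1 valence electron.

1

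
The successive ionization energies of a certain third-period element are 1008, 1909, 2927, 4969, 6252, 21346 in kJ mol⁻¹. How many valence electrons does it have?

5

Look for the largest jump between consecutive ionization energies: IE6/IE5 ≈ 3.4, far larger than any earlier ratio.
That jump marks the point where a core electron is being removed. So the atom has 5 valence electrons.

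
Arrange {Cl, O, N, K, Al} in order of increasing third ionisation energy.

Al < Cl < K < N < O

IE_3 is the cost of taking one more electron from the +2 cation: Cl²⁺ still has 5 valence electrons; O²⁺ still has 4 valence electrons; N²⁺ still has 3 valence electrons; K²⁺ is already 1 electron into the core; Al²⁺ still has 1 valence electron.
Usually core removal costs more than valence removal, but here the competition is close: a tightly held n=2 valence electron can cost more to remove than an n=3 core electron, so the actual values have to decide it.
Valence configurations: Cl²⁺ [Ne]3s²3p³, O²⁺ [He]2s²2p², N²⁺ [He]2s²2p¹, Al²⁺ [Ne]3s¹.
Tabulated IE_3 (kJ/mol): Cl 3822, O 5300, N 4578, K 4420, Al 2745.
Overall IE_3 order: Al < Cl < K < N < O.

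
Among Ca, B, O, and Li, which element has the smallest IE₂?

IE_2 is the cost of taking one more electron from the +1 cation: Ca⁺ still has 1 valence electron; B⁺ still has 2 valence electrons; O⁺ still has 5 valence electrons; Li⁺ is the bare [He] core.
Pulling an electron out of a noble-gas core costs far more than removing a remaining valence electron, so Li sits at the high end of IE_2.
Valence configurations: Ca⁺ [Ar]4s¹, B⁺ [He]2s², O⁺ [He]2s²2p³.
Tabulated IE_2 (kJ/mol): Ca 1145, B 2427, O 3388, Li 7298.
So the second ionization energies run Ca < B < O < Li.

Ca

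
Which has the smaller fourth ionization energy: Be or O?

Consider each +3 ion: Be³⁺ is already 1 electron into the core; O³⁺ still has 3 valence electrons.
Pulling an electron out of a noble-gas core costs far more than removing a remaining valence electron, so Be sits at the high end of IE_4.
Tabulated IE_4 (kJ/mol): Be 21007, O 7469.
So the fourth ionization energies run O < Be.

O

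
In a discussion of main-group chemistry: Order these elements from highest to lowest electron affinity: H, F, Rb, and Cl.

Cl, F, H, Rb

Atoms with high Z_eff and room in the valence shell (especially the halogens) have the most exothermic electron affinities.
Here both period and group differ, so the two effects have to be weighed against each other.
H > Rb: they share group 1; the group trend gives H the larger value.
F > H: the two effects oppose for this pair; the across-period effect wins (328 vs 73 kJ/mol).
Cl > F: this pair runs against the simple trend — see the exception note.
Note the exception: Cl has a higher electron affinity than F, contrary to the simple trend — F's small 2p subshell makes the incoming electron feel strong e⁻–e⁻ repulsion, so Cl actually releases more energy on gaining an electron.
For reference (kJ/mol): H 73, F 328, Cl 349, Rb 47.
So from highest to lowest: Cl > F > H > Rb.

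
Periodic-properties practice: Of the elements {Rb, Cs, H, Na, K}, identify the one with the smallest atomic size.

H is in period 1, group 1; Na is in period 3, group 1; K is in period 4, group 1; Rb is in period 5, group 1; Cs is in period 6, group 1.
Atomic radius shrinks across a period as nuclear charge pulls the same shell inward, and grows down a group as new shells are added.
All are in group 1, so atomic radius increases down the group.
The smallest atomic size among these belongs to H.

H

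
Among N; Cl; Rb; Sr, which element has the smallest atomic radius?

N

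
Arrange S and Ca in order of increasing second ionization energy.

Ca < S

IE_2 is the cost of taking one more electron from the +1 cation: S⁺ still has 5 valence electrons; Ca⁺ still has 1 valence electron.
All are still removing valence electrons, so compare the +1 ions as you would atoms: IE_2 generally rises across a period (higher Z_eff) and falls down a group (larger shell), subject to the usual subshell exceptions.
Valence configurations: S⁺ [Ne]3s²3p³, Ca⁺ [Ar]4s¹.
Approximate IE_2 values (kJ/mol): S 2252, Ca 1145.
So the second ionization energies run Ca < S.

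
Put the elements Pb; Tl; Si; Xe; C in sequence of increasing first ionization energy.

Tl < Pb < Si < C < Xe

Removing the outermost electron gets harder across a period and easier down a group.
Neither a single period nor a single group — weigh both effects.
Pb > Tl: Pb lies to the right of Tl in period 6, so the across-period effect alone puts Pb higher.
Si > Pb: Si sits above Pb in group 14, so the down-group effect alone puts Si higher.
C > Si: they share group 14; the group trend gives C the larger value.
Xe > C: period and group pull opposite ways; the across-period shift dominates (1170 vs 1086 kJ/mol).
Approximate values (kJ/mol): C 1086, Si 786, Xe 1170, Tl 589, Pb 716.
So from lowest to highest: Tl < Pb < Si < C < Xe.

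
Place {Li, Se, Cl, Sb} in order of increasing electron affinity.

Li < Sb < Se < Cl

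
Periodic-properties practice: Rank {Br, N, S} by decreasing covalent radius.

N is in period 2, group 15; S is in period 3, group 16; Br is in period 4, group 17.
Moving right in a period, electrons are added to the same shell under a stronger nuclear pull, so atoms get smaller; moving down, a new shell is opened and atoms get larger.
A diagonal step moves right (one effect) and down (the opposite effect) at once.
S > N: period and group pull opposite ways; the down-group shift dominates (103 vs 71 pm).
Br > S: the two effects oppose for this pair; the down-group effect wins (114 vs 103 pm).
Tabulated atomic radius (pm): N 71, S 103, Br 114.
So from largest to smallest: Br > S > N.

Br, S, N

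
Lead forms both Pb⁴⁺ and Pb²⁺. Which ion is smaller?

Pb⁴⁺

Both ions have Z = 82 protons, but Pb⁴⁺ has lost more electrons, so its remaining electrons feel a larger effective nuclear charge per electron and are pulled in more tightly.
Higher positive charge → smaller ion, so Pb²⁺ > Pb⁴⁺.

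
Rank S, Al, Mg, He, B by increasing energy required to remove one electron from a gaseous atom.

He is in period 1, group 18; B is in period 2, group 13; Mg is in period 3, group 2; Al is in period 3, group 13; S is in period 3, group 16.
Removing the outermost electron gets harder across a period and easier down a group.
Here both period and group differ, so the two effects have to be weighed against each other.
Mg > Al: this pair runs against the simple trend — see the exception note.
B > Mg: both effects reinforce here, so B is clearly the higher of the two.
S > B: the two effects oppose for this pair; the across-period effect wins (1000 vs 801 kJ/mol).
He > S: relative to S, both the across-period and down-group shifts push He's first ionization energy up.
Note the exception: Mg has a higher first ionization energy than Al, contrary to the simple trend — Al's single 3p electron is easier to remove than one from Mg's filled 3s².
For reference (kJ/mol): He 2372, B 801, Mg 738, Al 578, S 1000.
So from lowest to highest: Al < Mg < B < S < He.

Al, Mg, B, S, He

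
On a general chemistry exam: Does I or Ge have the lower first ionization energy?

IE₁ increases left→right with effective nuclear charge and decreases top→bottom as the valence shell moves farther out.
These span different periods and groups, so the two trends combine.
I > Ge: period and group pull opposite ways; the across-period shift dominates (1008 vs 762 kJ/mol).
Approximate values (kJ/mol): Ge 762, I 1008.
So Ge has the lower first ionization energy (Ge < I).

Ge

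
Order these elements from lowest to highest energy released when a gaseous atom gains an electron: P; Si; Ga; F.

Ga, P, Si, F

EA tends to increase across a period and decrease down a group, though the pattern is less regular than for IE or radius.
These span different periods and groups, so the two trends combine.
P > Ga: relative to Ga, both the across-period and down-group shifts push P's electron affinity up.
Si > P: this pair runs against the simple trend — see the exception note.
F > Si: both effects reinforce here, so F is clearly the higher of the two.
Note the exception: Si has a higher electron affinity than P, contrary to the simple trend — adding an electron to P's half-filled 3p³ is unfavourable, so Si (3p²) has the more exothermic EA.
For reference (kJ/mol): F 328, Si 134, P 72, Ga 29.
So from lowest to highest: Ga < P < Si < F.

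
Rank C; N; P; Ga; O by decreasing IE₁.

C is in period 2, group 14; N is in period 2, group 15; O is in period 2, group 16; P is in period 3, group 15; Ga is in period 4, group 13.
Across a period the outer electron is held more tightly (higher IE₁); down a group it sits in a higher shell, more shielded, and comes off more easily.
These span different periods and groups, so the two trends combine.
P > Ga: both effects reinforce here, so P is clearly the higher of the two.
C > P: period and group pull opposite ways; the down-group shift dominates (1086 vs 1012 kJ/mol).
O > C: O lies to the right of C in period 2, so the across-period effect alone puts O higher.
N > O: this pair runs against the simple trend — see the exception note.
Note the exception: N has a higher first ionization energy than O, contrary to the simple trend — pairing an electron in O's 2p⁴ costs repulsion energy, so O ionizes more easily than half-filled N (2p³).
For reference (kJ/mol): C 1086, N 1402, O 1314, P 1012, Ga 579.
So from highest to lowest: N > O > C > P > Ga.

N > O > C > P > Ga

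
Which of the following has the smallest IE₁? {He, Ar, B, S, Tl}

Tl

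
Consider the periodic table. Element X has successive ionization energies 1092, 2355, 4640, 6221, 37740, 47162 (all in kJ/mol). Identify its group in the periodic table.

Group 14

Look for the largest jump between consecutive ionization energies: IE5/IE4 ≈ 6.1, far larger than any earlier ratio.
That jump marks the point where a core electron is being removed. So the atom has 4 valence electrons.
A main-group element with 4 valence electrons is in group 14.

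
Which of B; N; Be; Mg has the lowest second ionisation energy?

Mg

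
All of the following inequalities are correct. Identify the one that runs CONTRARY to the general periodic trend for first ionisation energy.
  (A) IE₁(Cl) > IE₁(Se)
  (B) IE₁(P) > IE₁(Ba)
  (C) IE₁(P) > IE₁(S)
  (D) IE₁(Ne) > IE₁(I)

The general trend: first ionisation energy increases across a period and decreases down a group.
(A) Cl (period 3, group 17) vs Se (period 4, group 16): the stated order agrees with the simple trend.
(B) P (period 3, group 15) vs Ba (period 6, group 2): the stated order agrees with the simple trend.
(C) P (period 3, group 15) vs S (period 3, group 16): the stated order contradicts the simple trend.
(D) Ne (period 2, group 18) vs I (period 5, group 17): the stated order agrees with the simple trend.
The exception is (C): S (3p⁴) ionizes more easily than half-filled P (3p³) because the paired 3p electron in S is pushed out by e⁻–e⁻ repulsion.

(C)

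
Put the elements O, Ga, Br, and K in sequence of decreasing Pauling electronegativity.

O > Br > Ga > K

Electronegativity increases across a period and decreases down a group, tracking effective nuclear charge and atomic size.
These span different periods and groups, so the two trends combine.
Ga > K: both are in period 4; the period trend gives Ga the larger value.
Br > Ga: Br lies to the right of Ga in period 4, so the across-period effect alone puts Br higher.
O > Br: the two effects oppose for this pair; the down-group effect wins (3.44 vs 2.96).
For reference (Pauling): O 3.44, K 0.82, Ga 1.81, Br 2.96.
So from highest to lowest: O > Br > Ga > K.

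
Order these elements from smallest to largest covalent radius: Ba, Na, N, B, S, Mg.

N, B, S, Mg, Na, Ba

B is in period 2, group 13; N is in period 2, group 15; Na is in period 3, group 1; Mg is in period 3, group 2; S is in period 3, group 16; Ba is in period 6, group 2.
Across a period the added protons contract the valence shell; down a group each new principal shell makes the atom larger.
These span different periods and groups, so the two trends combine.
B > N: both are in period 2; the period trend gives B the larger value.
S > B: the two effects oppose for this pair; the down-group effect wins (103 vs 85 pm).
Mg > S: Mg lies to the left of S in period 3, so the across-period effect alone puts Mg larger.
Na > Mg: both are in period 3; the period trend gives Na the larger value.
Ba > Na: the two effects oppose for this pair; the down-group effect wins (196 vs 155 pm).
Tabulated atomic radius (pm): B 85, N 71, Na 155, Mg 139, S 103, Ba 196.
So from smallest to largest: N < B < S < Mg < Na < Ba.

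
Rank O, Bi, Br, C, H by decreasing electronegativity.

O > Br > C > H > Bi

H is in period 1, group 1; C is in period 2, group 14; O is in period 2, group 16; Br is in period 4, group 17; Bi is in period 6, group 15.
Smaller atoms with higher effective nuclear charge are more electronegative.
Neither a single period nor a single group — weigh both effects.
H > Bi: the two effects oppose for this pair; the down-group effect wins (2.20 vs 2.02).
C > H: the two effects oppose for this pair; the across-period effect wins (2.55 vs 2.20).
Br > C: period and group pull opposite ways; the across-period shift dominates (2.96 vs 2.55).
O > Br: the two effects oppose for this pair; the down-group effect wins (3.44 vs 2.96).
Tabulated electronegativity (Pauling): H 2.20, C 2.55, O 3.44, Br 2.96, Bi 2.02.
So from highest to lowest: O > Br > C > H > Bi.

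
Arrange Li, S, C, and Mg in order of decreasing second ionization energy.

Li > C > S > Mg

The second ionization energy removes an electron from the +1 ion. For each element: Li⁺ is the bare [He] core; S⁺ still has 5 valence electrons; C⁺ still has 3 valence electrons; Mg⁺ still has 1 valence electron.
Breaking into a closed-shell core is much more expensive than removing a leftover valence electron — Li has the largest IE_2 here.
Valence configurations: S⁺ [Ne]3s²3p³, C⁺ [He]2s²2p¹, Mg⁺ [Ne]3s¹.
Approximate IE_2 values (kJ/mol): Li 7298, S 2252, C 2353, Mg 1451.
Hence IE_2: Mg < S < C < Li.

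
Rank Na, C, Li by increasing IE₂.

After 1 electron has been removed, what remains? Na⁺ is the bare [Ne] core; C⁺ still has 3 valence electrons; Li⁺ is the bare [He] core.
Pulling an electron out of a noble-gas core costs far more than removing a remaining valence electron, so Na and Li sit at the high end of IE_2.
Tabulated IE_2 (kJ/mol): Na 4562, C 2353, Li 7298.
So the second ionization energies run C < Na < Li.

C < Na < Li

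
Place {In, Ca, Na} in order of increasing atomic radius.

Na is in period 3, group 1; Ca is in period 4, group 2; In is in period 5, group 13.
Radius decreases left→right (rising Z_eff, same n) and increases top→bottom (higher n).
A diagonal step moves right (one effect) and down (the opposite effect) at once.
Na > In: the two effects oppose for this pair; the across-period effect wins (155 vs 142 pm).
Ca > Na: period and group pull opposite ways; the down-group shift dominates (171 vs 155 pm).
Approximate values (pm): Na 155, Ca 171, In 142.
So from smallest to largest: In < Na < Ca.

In < Na < Ca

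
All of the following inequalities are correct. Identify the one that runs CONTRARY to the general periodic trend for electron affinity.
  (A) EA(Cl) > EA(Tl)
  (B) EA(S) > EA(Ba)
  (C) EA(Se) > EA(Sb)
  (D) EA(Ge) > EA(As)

(D)

The general trend: electron affinity increases across a period and decreases down a group.
(A) Cl (period 3, group 17) vs Tl (period 6, group 13): the stated order agrees with the simple trend.
(B) S (period 3, group 16) vs Ba (period 6, group 2): the stated order agrees with the simple trend.
(C) Se (period 4, group 16) vs Sb (period 5, group 15): the stated order agrees with the simple trend.
(D) Ge (period 4, group 14) vs As (period 4, group 15): the stated order contradicts the simple trend.
The exception is (D): adding an electron to As's half-filled 4p³ is unfavourable, so Ge (4p²) has the more exothermic EA.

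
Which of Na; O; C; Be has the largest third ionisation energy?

IE_3 is the cost of taking one more electron from the +2 cation: Na²⁺ is already 1 electron into the core; O²⁺ still has 4 valence electrons; C²⁺ still has 2 valence electrons; Be²⁺ is the bare [He] core.
Pulling an electron out of a noble-gas core costs far more than removing a remaining valence electron, so Na and Be sit at the high end of IE_3.
Valence configurations: O²⁺ [He]2s²2p², C²⁺ [He]2s².
The numbers (kJ/mol): Na 6910, O 5300, C 4620, Be 14849.
Hence IE_3: C < O < Na < Be.

Be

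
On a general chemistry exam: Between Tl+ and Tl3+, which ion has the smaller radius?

Both ions have Z = 81 protons, but Tl3+ has lost more electrons, so its remaining electrons feel a larger effective nuclear charge per electron and are pulled in more tightly.
Higher positive charge → smaller ion, so Tl+ > Tl3+.

Tl3+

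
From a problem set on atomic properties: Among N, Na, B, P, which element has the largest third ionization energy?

Na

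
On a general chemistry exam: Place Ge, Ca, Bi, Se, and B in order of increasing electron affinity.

Electron affinity generally becomes more exothermic across a period toward the halogens and less exothermic down a group.
These span different periods and groups, so the two trends combine.
B > Ca: both effects reinforce here, so B is clearly the higher of the two.
Bi > B: the two effects oppose for this pair; the across-period effect wins (91 vs 27 kJ/mol).
Ge > Bi: the two effects oppose for this pair; the down-group effect wins (119 vs 91 kJ/mol).
Se > Ge: Se lies to the right of Ge in period 4, so the across-period effect alone puts Se higher.
Tabulated electron affinity (kJ/mol): B 27, Ca 2, Ge 119, Se 195, Bi 91.
So from lowest to highest: Ca < B < Bi < Ge < Se.

Ca, B, Bi, Ge, Se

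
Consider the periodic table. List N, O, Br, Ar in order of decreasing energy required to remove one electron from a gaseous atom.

N is in period 2, group 15; O is in period 2, group 16; Ar is in period 3, group 18; Br is in period 4, group 17.
First ionization energy rises across a period (greater Z_eff holds electrons more tightly) and falls down a group (valence electrons are farther from the nucleus).
Here both period and group differ, so the two effects have to be weighed against each other.
O > Br: period and group pull opposite ways; the down-group shift dominates (1314 vs 1140 kJ/mol).
N > O: this pair runs against the simple trend — see the exception note.
Ar > N: period and group pull opposite ways; the across-period shift dominates (1521 vs 1402 kJ/mol).
Note the exception: N has a higher first ionization energy than O, contrary to the simple trend — pairing an electron in O's 2p⁴ costs repulsion energy, so O ionizes more easily than half-filled N (2p³).
For reference (kJ/mol): N 1402, O 1314, Ar 1521, Br 1140.
So from highest to lowest: Ar > N > O > Br.

Ar, N, O, Br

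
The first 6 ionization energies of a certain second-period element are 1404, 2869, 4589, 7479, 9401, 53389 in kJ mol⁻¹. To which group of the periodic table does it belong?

Group 15

Look for the largest jump between consecutive ionization energies: IE6/IE5 ≈ 5.7, far larger than any earlier ratio.
That jump marks the point where a core electron is being removed. So the atom has 5 valence electrons.
A main-group element with 5 valence electrons is in group 15.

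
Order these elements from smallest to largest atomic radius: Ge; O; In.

O, Ge, In

O is in period 2, group 16; Ge is in period 4, group 14; In is in period 5, group 13.
Atomic radius shrinks across a period as nuclear charge pulls the same shell inward, and grows down a group as new shells are added.
Here both period and group differ, so the two effects have to be weighed against each other.
Ge > O: relative to O, both the across-period and down-group shifts push Ge's atomic radius up.
In > Ge: relative to Ge, both the across-period and down-group shifts push In's atomic radius up.
For reference (pm): O 63, Ge 121, In 142.
So from smallest to largest: O < Ge < In.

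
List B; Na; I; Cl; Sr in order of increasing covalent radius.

B < Cl < I < Na < Sr

B is in period 2, group 13; Na is in period 3, group 1; Cl is in period 3, group 17; Sr is in period 5, group 2; I is in period 5, group 17.
Moving right in a period, electrons are added to the same shell under a stronger nuclear pull, so atoms get smaller; moving down, a new shell is opened and atoms get larger.
Neither a single period nor a single group — weigh both effects.
Cl > B: the two effects oppose for this pair; the down-group effect wins (99 vs 85 pm).
I > Cl: I sits below Cl in group 17, so the down-group effect alone puts I larger.
Na > I: period and group pull opposite ways; the across-period shift dominates (155 vs 133 pm).
Sr > Na: the two effects oppose for this pair; the down-group effect wins (185 vs 155 pm).
For reference (pm): B 85, Na 155, Cl 99, Sr 185, I 133.
So from smallest to largest: B < Cl < I < Na < Sr.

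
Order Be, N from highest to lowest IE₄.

Be > N

The fourth ionization energy removes an electron from the +3 ion. For each element: Be³⁺ is already 1 electron into the core; N³⁺ still has 2 valence electrons.
Core electrons are held far more tightly than valence electrons, so Be tops the IE_4 order.
The numbers (kJ/mol): Be 21007, N 7475.
Putting it together, IE_4: N < Be.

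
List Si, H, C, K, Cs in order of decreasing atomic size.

Cs > K > Si > C > H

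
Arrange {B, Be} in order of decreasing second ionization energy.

B > Be

Consider each +1 ion: B⁺ still has 2 valence electrons; Be⁺ still has 1 valence electron.
All are still removing valence electrons, so compare the +1 ions as you would atoms: IE_2 generally rises across a period (higher Z_eff) and falls down a group (larger shell), subject to the usual subshell exceptions.
Valence configurations: B⁺ [He]2s², Be⁺ [He]2s¹.
Approximate IE_2 values (kJ/mol): B 2427, Be 1757.
So the second ionization energies run Be < B.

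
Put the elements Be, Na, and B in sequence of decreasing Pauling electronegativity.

B > Be > Na

Be is in period 2, group 2; B is in period 2, group 13; Na is in period 3, group 1.
Smaller atoms with higher effective nuclear charge are more electronegative.
Here both period and group differ, so the two effects have to be weighed against each other.
Be > Na: relative to Na, both the across-period and down-group shifts push Be's electronegativity up.
B > Be: both are in period 2; the period trend gives B the larger value.
Tabulated electronegativity (Pauling): Be 1.57, B 2.04, Na 0.93.
So from highest to lowest: B > Be > Na.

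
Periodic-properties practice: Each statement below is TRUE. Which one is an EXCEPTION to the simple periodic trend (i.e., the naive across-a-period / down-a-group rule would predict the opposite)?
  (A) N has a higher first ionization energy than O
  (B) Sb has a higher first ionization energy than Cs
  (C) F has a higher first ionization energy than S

The general trend: first ionization energy increases across a period and decreases down a group.
(A) N (period 2, group 15) vs O (period 2, group 16): the stated order contradicts the simple trend.
(B) Sb (period 5, group 15) vs Cs (period 6, group 1): the stated order agrees with the simple trend.
(C) F (period 2, group 17) vs S (period 3, group 16): the stated order agrees with the simple trend.
The exception is (A): pairing an electron in O's 2p⁴ costs repulsion energy, so O ionizes more easily than half-filled N (2p³).

(A)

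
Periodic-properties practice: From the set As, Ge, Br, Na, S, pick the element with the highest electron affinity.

Electron affinity generally becomes more exothermic across a period toward the halogens and less exothermic down a group.
Neither a single period nor a single group — weigh both effects.
As > Na: the two effects oppose for this pair; the across-period effect wins (78 vs 53 kJ/mol).
Ge > As: this pair runs against the simple trend — see the exception note.
S > Ge: relative to Ge, both the across-period and down-group shifts push S's electron affinity up.
Br > S: the two effects oppose for this pair; the across-period effect wins (325 vs 200 kJ/mol).
Note the exception: Ge has a higher electron affinity than As, contrary to the simple trend — adding an electron to As's half-filled 4p³ is unfavourable, so Ge (4p²) has the more exothermic EA.
Tabulated electron affinity (kJ/mol): Na 53, S 200, Ge 119, As 78, Br 325.
The highest electron affinity among these belongs to Br.

Br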